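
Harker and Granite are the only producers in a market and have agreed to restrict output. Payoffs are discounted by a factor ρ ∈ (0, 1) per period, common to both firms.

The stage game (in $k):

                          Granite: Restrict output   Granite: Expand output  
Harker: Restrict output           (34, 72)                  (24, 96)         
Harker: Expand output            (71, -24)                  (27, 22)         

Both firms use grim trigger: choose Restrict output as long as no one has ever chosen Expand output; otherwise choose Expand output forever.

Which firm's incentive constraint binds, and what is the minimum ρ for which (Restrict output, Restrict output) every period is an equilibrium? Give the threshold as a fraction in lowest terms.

Harker; ρ ≥ 37/44

Harker: cooperation gives 34 each period; deviation gives 71 once then 27 forever.
  34/(1−ρ) ≥ 71 + 27ρ/(1−ρ) ⇒ ρ ≥ 37/44.
Granite: cooperation gives 72 each period; deviation gives 96 once then 22 forever.
  ρ ≥ 24/74 = 12/37.
Both must hold, so the binding constraint is Harker's: ρ ≥ 37/44.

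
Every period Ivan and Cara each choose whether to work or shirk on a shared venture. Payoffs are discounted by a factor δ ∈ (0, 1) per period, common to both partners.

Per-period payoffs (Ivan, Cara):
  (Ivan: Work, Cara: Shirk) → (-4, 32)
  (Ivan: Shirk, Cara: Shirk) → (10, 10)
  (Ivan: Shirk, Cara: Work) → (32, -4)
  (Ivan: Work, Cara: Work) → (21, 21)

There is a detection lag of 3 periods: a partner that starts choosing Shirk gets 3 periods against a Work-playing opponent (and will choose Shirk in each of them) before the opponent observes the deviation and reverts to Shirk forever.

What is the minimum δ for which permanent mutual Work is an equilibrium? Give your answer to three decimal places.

0.794

Deviating for the 3 undetected periods gains 32−21 = 11 per period over cooperation, then loses 21−10 = 11 per period forever once punishment starts.
Gain: 11(1 + δ + … + δ^2); loss: 11·δ^3/(1−δ).
No profitable deviation ⇔ 11(1−δ^3) ≤ 11·δ^3, i.e. δ^3 ≥ 11/(11+11) = 1/2.
Hence δ ≥ (1/2)^(1/3) ≈ 0.794.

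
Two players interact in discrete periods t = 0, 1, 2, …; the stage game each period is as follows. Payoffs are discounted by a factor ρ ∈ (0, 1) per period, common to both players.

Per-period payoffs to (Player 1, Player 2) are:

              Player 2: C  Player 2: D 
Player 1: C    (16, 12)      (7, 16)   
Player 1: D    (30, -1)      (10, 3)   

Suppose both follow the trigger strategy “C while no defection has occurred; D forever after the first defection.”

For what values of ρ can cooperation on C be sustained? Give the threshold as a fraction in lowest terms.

Player 1's threshold: (30−16)/(30−10) = 7/10.
Player 2's threshold: (16−12)/(16−3) = 4/13.
7/10 > 4/13, so Player 1 binds and ρ* = 7/10.

7/10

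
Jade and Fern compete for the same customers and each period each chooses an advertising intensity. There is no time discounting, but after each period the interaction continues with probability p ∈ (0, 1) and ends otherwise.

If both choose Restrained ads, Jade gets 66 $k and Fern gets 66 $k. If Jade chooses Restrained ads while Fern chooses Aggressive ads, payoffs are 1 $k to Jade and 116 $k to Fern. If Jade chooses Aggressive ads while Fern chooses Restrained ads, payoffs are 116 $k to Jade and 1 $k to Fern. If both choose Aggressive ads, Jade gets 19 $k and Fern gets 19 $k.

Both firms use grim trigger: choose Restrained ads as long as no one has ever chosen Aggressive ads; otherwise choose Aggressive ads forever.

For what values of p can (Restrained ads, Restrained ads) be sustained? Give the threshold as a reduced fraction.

Expected cooperation value is 66 + p·66 + p²·66 + … = 66/(1−p); deviation gives 116 + p·19/(1−p).
66 ≥ 116(1−p) + 19p ⇒ 97p ≥ 50 ⇒ p ≥ 50/97.

50/97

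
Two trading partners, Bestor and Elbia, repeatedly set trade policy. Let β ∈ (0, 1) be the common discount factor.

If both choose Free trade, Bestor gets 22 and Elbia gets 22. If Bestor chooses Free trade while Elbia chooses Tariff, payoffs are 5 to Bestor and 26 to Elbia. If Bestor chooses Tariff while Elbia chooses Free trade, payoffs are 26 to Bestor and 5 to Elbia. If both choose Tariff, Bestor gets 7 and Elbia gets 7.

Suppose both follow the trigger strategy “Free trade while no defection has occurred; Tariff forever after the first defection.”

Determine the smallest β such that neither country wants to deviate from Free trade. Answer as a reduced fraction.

4/19

Cooperation forever yields 22 each period: 22/(1−β).
Deviating yields 26 once, then 7 forever: 26 + 7β/(1−β).
No profitable deviation requires 22/(1−β) ≥ 26 + 7β/(1−β).
Multiplying by (1−β): 22 ≥ 26(1−β) + 7β = 26 − 19β.
So 19β ≥ 4, i.e. β ≥ 4/19.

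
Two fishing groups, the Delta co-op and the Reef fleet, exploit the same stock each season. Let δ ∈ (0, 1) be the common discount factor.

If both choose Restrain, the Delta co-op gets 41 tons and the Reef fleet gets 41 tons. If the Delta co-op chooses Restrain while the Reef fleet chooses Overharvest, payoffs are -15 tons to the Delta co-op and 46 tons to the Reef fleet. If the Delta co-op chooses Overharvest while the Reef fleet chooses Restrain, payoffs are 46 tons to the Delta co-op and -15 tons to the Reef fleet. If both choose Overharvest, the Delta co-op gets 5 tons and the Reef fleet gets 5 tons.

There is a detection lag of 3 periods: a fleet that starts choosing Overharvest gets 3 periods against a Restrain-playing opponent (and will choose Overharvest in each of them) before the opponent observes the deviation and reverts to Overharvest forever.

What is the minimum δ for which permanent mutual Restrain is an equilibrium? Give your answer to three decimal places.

A deviator earns 46 for 3 periods, then 5 forever; cooperating earns 41 forever. Multiplying the IC by (1−δ):
41 ≥ 46(1−δ^3) + 5δ^3, so 41·δ^3 ≥ 5 and δ^3 ≥ 5/41.
δ ≥ (5/41)^(1/3) ≈ 0.496.

0.496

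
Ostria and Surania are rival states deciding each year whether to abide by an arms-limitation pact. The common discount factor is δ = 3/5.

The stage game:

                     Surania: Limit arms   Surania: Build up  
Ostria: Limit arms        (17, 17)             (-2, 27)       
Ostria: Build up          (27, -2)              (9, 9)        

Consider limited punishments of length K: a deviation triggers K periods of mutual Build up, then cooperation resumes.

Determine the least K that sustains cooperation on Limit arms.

IC: δ(1−δ^K)/(1−δ) ≥ (27−17)/(17−9) = 5/4.
With δ = 3/5: need 1 − δ^K ≥ 5/4·(1−3/5)/(3/5), i.e. δ^K ≤ 0.1667.
Since (3/5)^3 = 0.2160 and (3/5)^4 = 0.1296, the smallest such K is 4.

4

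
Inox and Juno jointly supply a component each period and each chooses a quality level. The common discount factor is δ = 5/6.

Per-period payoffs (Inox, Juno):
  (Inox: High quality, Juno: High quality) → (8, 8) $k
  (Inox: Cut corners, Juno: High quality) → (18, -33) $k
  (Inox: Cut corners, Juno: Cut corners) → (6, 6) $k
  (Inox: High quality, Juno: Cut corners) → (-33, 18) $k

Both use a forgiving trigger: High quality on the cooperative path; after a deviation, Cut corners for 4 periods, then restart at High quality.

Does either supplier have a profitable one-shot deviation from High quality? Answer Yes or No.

Yes

IC: δ+…+δ^4 ≥ (18−8)/(8−6) = 5.
At δ = 5/6: partial sum = 2.5887 < 5.0000. Cooperation not sustainable.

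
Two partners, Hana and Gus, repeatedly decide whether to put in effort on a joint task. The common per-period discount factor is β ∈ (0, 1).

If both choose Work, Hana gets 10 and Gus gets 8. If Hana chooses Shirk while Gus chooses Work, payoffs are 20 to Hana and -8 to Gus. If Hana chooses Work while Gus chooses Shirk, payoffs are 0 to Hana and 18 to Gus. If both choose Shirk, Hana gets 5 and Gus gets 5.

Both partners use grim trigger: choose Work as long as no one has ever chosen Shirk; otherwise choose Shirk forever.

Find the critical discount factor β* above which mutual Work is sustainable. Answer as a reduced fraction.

Hana's threshold: (20−10)/(20−5) = 2/3.
Gus's threshold: (18−8)/(18−5) = 10/13.
2/3 < 10/13, so Gus binds and β* = 10/13.

10/13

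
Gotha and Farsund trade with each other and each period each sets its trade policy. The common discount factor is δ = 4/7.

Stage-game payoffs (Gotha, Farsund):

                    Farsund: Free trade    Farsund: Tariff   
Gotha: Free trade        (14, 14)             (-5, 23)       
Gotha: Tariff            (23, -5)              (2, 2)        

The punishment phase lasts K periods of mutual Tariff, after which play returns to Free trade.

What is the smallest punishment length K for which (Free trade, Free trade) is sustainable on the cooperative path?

2

Need Σ_{k=1}^{K} δ^k ≥ (23−14)/(14−2) = 0.7500 at δ = 4/7.
At K = 1 the sum is 0.5714 < 0.7500; at K = 2 it is 0.8980 ≥ 0.7500.
So the minimum punishment length is K = 2.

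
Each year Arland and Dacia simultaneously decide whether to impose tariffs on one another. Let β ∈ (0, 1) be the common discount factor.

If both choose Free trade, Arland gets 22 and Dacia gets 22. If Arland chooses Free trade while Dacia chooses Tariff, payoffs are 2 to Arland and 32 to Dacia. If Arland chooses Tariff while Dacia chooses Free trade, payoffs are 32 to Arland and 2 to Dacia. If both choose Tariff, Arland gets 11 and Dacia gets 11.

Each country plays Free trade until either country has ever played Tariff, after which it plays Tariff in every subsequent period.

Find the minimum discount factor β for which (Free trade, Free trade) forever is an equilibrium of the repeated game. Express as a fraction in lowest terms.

10/21

Under grim trigger the critical discount factor is (T−C)/(T−P) with T = 32, C = 22, P = 11.
β* = (32−22)/(32−11) = 10/21.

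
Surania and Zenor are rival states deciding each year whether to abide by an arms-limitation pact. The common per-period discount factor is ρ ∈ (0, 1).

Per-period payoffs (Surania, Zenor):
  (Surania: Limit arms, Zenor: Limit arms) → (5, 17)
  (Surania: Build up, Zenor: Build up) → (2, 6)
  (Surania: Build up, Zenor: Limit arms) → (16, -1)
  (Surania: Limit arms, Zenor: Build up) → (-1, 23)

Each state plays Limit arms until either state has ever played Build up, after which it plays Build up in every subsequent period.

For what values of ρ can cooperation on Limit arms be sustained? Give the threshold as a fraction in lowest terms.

11/14

Surania: cooperation gives 5 each period; deviation gives 16 once then 2 forever.
  5/(1−ρ) ≥ 16 + 2ρ/(1−ρ) ⇒ ρ ≥ 11/14.
Zenor: cooperation gives 17 each period; deviation gives 23 once then 6 forever.
  ρ ≥ 6/17.
Both must hold, so the binding constraint is Surania's: ρ ≥ 11/14.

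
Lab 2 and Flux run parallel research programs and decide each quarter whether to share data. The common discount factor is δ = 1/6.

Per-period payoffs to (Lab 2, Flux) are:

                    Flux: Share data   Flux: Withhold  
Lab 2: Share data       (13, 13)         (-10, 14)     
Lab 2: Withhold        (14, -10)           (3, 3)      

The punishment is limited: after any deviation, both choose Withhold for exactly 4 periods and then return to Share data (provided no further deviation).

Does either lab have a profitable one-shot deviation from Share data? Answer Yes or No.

No

Comparing payoff streams over the 5 periods until play realigns: cooperate → 13(1+δ+…+δ^4); deviate → 14 + 3(δ+…+δ^4).
Cooperation is sustained iff (13−3)(δ+…+δ^4) ≥ 14−13.
δ+…+δ^4 = 1/6·(1−(1/6)^4)/(1−1/6) = 0.1998, and (14−13)/(13−3) = 0.1000.
0.1998 ≥ 0.1000, so cooperation is sustainable.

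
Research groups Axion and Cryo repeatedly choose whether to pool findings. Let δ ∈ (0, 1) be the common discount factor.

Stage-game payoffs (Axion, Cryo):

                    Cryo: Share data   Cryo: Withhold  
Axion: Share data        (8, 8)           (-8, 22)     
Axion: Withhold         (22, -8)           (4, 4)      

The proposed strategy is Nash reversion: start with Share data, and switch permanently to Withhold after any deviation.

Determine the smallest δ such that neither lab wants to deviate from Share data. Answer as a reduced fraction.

7/9

One-period gain from deviating is 22 − 8 = 14. The loss is 8 − 4 = 4 in every subsequent period, with present value 4·δ/(1−δ).
Deviation is unprofitable when 4·δ/(1−δ) ≥ 14, i.e. δ/(1−δ) ≥ 7/2.
Equivalently δ ≥ 14/(14+4) = 7/9.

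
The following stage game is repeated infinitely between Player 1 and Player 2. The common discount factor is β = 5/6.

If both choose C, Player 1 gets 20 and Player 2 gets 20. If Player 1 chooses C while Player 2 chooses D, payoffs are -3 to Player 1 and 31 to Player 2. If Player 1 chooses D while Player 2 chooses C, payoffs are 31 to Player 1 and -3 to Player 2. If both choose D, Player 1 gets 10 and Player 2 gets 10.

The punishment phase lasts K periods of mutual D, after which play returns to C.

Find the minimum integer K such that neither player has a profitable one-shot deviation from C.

2

IC: β(1−β^K)/(1−β) ≥ (31−20)/(20−10) = 11/10.
With β = 5/6: need 1 − β^K ≥ 11/10·(1−5/6)/(5/6), i.e. β^K ≤ 0.7800.
Since (5/6)^1 = 0.8333 and (5/6)^2 = 0.6944, the smallest such K is 2.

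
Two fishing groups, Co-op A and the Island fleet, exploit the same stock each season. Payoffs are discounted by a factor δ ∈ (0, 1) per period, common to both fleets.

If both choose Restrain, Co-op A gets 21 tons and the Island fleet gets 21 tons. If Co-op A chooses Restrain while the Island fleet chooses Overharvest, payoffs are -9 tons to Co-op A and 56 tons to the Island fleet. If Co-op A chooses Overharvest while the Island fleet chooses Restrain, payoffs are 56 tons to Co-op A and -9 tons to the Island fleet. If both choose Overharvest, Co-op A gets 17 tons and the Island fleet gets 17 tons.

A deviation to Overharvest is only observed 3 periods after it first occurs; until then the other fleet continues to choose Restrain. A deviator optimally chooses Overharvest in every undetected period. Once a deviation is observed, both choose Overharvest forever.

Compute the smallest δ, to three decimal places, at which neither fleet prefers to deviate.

0.965

A deviator earns 56 for 3 periods, then 17 forever; cooperating earns 21 forever. Multiplying the IC by (1−δ):
21 ≥ 56(1−δ^3) + 17δ^3, so 39·δ^3 ≥ 35 and δ^3 ≥ 35/39.
δ ≥ (35/39)^(1/3) ≈ 0.965.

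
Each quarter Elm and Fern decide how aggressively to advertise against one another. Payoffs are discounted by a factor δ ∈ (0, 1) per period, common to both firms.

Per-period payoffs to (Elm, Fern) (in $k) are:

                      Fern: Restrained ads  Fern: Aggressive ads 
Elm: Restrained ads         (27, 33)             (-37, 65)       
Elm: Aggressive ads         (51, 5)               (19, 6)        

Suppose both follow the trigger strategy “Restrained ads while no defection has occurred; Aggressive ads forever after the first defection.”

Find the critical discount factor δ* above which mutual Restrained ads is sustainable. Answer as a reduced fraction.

3/4

For Elm: deviation gain 51−27 = 24, per-period punishment loss 27−19 = 8. IC gives δ ≥ 24/32 = 3/4.
For Fern: gain 32, loss 27 per period, so δ ≥ 32/59.
The tighter constraint is Elm's, so cooperation needs δ ≥ 3/4.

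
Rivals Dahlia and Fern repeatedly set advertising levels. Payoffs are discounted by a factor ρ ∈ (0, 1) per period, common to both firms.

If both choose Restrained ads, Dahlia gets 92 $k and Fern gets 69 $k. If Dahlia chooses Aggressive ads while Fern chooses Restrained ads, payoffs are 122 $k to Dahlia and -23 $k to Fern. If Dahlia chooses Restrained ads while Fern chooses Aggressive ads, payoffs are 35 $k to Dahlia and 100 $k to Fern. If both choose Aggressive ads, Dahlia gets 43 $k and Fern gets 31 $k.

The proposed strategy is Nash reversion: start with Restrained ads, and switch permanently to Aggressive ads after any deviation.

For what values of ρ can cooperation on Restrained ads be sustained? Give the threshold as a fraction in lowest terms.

Dahlia: cooperation gives 92 each period; deviation gives 122 once then 43 forever.
  92/(1−ρ) ≥ 122 + 43ρ/(1−ρ) ⇒ ρ ≥ 30/79.
Fern: cooperation gives 69 each period; deviation gives 100 once then 31 forever.
  ρ ≥ 31/69.
Both must hold, so the binding constraint is Fern's: ρ ≥ 31/69.

31/69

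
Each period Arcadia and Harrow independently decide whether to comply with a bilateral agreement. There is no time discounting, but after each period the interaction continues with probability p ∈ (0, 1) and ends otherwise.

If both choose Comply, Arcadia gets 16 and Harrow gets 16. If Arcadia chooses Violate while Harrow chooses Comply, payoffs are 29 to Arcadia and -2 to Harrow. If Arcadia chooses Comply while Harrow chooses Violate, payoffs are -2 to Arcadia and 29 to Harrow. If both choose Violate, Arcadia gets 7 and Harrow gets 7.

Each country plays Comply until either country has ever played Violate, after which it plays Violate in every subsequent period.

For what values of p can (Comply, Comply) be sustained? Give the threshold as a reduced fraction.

13/22

Expected cooperation value is 16 + p·16 + p²·16 + … = 16/(1−p); deviation gives 29 + p·7/(1−p).
16 ≥ 29(1−p) + 7p ⇒ 22p ≥ 13 ⇒ p ≥ 13/22.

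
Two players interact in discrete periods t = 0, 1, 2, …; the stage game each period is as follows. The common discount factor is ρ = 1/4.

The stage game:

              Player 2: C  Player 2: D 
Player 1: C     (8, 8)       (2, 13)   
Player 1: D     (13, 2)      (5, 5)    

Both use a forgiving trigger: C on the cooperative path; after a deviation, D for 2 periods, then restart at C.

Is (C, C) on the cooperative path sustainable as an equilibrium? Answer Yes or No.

IC: ρ+…+ρ^2 ≥ (13−8)/(8−5) = 5/3.
At ρ = 1/4: partial sum = 0.3125 < 1.6667. Cooperation not sustainable.

No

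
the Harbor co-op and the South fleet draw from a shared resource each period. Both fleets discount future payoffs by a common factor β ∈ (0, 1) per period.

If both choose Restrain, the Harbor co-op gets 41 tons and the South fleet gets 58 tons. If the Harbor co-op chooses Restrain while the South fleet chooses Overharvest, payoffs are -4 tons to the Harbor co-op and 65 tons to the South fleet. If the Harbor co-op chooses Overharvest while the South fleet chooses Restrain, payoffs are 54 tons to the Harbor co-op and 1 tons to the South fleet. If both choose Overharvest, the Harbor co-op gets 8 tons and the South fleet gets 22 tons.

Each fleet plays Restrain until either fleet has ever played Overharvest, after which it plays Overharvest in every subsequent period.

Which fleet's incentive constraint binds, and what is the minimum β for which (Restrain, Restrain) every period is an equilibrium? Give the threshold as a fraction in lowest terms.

the Harbor co-op's threshold: (54−41)/(54−8) = 13/46.
the South fleet's threshold: (65−58)/(65−22) = 7/43.
13/46 > 7/43, so the Harbor co-op binds and β* = 13/46.

the Harbor co-op; β ≥ 13/46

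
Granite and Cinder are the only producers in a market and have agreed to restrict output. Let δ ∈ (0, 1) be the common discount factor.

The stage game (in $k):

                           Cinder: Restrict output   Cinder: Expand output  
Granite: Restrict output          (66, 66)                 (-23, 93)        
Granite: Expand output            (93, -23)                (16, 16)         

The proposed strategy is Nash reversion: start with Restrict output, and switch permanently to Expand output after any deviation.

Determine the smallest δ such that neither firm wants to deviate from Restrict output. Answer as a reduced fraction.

27/77

66/(1−δ) ≥ 93 + 16δ/(1−δ)
66 ≥ 93 − 77δ
δ ≥ 27/77.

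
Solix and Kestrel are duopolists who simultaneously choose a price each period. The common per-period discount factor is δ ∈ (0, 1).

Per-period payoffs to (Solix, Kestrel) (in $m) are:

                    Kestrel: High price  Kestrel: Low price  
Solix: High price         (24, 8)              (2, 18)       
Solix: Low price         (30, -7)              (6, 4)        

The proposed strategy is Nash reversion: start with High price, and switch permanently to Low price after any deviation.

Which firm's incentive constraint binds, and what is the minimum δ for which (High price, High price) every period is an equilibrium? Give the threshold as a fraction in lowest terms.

Kestrel; δ ≥ 5/7

Solix's threshold: (30−24)/(30−6) = 1/4.
Kestrel's threshold: (18−8)/(18−4) = 5/7.
1/4 < 5/7, so Kestrel binds and δ* = 5/7.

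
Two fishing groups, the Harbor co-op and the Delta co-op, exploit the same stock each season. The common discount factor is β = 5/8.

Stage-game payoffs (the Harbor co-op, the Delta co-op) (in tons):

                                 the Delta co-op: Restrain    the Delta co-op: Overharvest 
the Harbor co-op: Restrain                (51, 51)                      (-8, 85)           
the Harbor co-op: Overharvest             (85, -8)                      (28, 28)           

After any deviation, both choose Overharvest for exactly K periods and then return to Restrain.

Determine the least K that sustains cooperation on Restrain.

5

No profitable deviation requires (51−28)(β+…+β^K) ≥ 85−51, i.e. β+…+β^K ≥ 34/23 ≈ 1.4783.
With β = 5/8, the partial sums are K=1: 0.6250, K=2: 1.0156, K=3: 1.2598, K=4: 1.4124, K=5: 1.5077.
K = 5 is the first length at which the sum reaches 1.4783.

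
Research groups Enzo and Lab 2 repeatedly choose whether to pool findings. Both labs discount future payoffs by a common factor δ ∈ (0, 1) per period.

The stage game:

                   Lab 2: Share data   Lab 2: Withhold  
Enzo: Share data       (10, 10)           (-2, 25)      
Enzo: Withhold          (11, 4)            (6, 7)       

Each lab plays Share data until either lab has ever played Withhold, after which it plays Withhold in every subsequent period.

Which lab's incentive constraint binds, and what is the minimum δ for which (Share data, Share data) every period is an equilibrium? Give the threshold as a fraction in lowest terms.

Enzo's threshold: (11−10)/(11−6) = 1/5.
Lab 2's threshold: (25−10)/(25−7) = 5/6.
1/5 < 5/6, so Lab 2 binds and δ* = 5/6.

Lab 2; δ ≥ 5/6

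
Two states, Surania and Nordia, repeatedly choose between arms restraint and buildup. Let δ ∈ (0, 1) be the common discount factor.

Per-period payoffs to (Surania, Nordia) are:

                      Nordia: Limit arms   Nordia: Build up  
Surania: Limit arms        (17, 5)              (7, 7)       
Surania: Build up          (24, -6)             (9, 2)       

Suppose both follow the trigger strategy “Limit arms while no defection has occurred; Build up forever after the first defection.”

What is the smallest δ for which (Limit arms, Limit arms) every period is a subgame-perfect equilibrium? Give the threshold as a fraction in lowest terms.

7/15

Surania: cooperation gives 17 each period; deviation gives 24 once then 9 forever.
  17/(1−δ) ≥ 24 + 9δ/(1−δ) ⇒ δ ≥ 7/15.
Nordia: cooperation gives 5 each period; deviation gives 7 once then 2 forever.
  δ ≥ 2/5.
Both must hold, so the binding constraint is Surania's: δ ≥ 7/15.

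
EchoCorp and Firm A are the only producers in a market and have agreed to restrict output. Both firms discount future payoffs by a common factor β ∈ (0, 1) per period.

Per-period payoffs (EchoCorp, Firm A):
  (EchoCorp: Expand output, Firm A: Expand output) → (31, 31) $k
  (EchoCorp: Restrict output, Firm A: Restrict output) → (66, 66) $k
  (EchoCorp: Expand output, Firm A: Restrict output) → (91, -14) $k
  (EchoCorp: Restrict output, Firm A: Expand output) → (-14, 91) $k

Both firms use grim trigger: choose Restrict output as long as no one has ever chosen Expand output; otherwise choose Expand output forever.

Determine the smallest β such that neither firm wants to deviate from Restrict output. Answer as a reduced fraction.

5/12

Cooperation forever yields 66 each period: 66/(1−β).
Deviating yields 91 once, then 31 forever: 91 + 31β/(1−β).
No profitable deviation requires 66/(1−β) ≥ 91 + 31β/(1−β).
Multiplying by (1−β): 66 ≥ 91(1−β) + 31β = 91 − 60β.
So 60β ≥ 25, i.e. β ≥ 25/60 = 5/12.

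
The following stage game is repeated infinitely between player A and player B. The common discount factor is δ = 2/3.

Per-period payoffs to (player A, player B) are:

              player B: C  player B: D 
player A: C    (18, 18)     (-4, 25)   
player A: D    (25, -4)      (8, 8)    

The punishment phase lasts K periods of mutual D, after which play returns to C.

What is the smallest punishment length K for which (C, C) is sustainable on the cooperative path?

2

IC: δ(1−δ^K)/(1−δ) ≥ (25−18)/(18−8) = 7/10.
With δ = 2/3: need 1 − δ^K ≥ 7/10·(1−2/3)/(2/3), i.e. δ^K ≤ 0.6500.
Since (2/3)^1 = 0.6667 and (2/3)^2 = 0.4444, the smallest such K is 2.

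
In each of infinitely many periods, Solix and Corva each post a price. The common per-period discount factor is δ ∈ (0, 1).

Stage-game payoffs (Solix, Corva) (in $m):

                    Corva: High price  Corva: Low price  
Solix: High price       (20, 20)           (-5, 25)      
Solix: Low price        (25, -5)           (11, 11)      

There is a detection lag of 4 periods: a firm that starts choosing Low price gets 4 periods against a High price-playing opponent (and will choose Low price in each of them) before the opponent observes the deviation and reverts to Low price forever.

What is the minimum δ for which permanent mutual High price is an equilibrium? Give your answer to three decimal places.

0.773

A deviator earns 25 for 4 periods, then 11 forever; cooperating earns 20 forever. Multiplying the IC by (1−δ):
20 ≥ 25(1−δ^4) + 11δ^4, so 14·δ^4 ≥ 5 and δ^4 ≥ 5/14.
δ ≥ (5/14)^(1/4) ≈ 0.773.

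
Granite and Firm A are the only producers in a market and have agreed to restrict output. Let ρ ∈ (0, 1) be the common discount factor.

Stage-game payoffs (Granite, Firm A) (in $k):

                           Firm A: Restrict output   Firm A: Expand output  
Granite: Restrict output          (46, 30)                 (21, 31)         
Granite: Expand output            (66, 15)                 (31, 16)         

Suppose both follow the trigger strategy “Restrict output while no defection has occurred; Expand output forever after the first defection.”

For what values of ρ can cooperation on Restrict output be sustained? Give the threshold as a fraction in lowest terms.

4/7

Granite: cooperation gives 46 each period; deviation gives 66 once then 31 forever.
  46/(1−ρ) ≥ 66 + 31ρ/(1−ρ) ⇒ ρ ≥ 20/35 = 4/7.
Firm A: cooperation gives 30 each period; deviation gives 31 once then 16 forever.
  ρ ≥ 1/15.
Both must hold, so the binding constraint is Granite's: ρ ≥ 4/7.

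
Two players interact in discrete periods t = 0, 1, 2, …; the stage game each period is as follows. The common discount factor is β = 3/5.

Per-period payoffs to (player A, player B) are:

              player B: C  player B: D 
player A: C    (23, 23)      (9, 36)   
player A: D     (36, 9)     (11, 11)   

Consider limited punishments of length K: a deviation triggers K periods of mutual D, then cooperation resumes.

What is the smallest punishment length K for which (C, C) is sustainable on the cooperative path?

3

IC: β(1−β^K)/(1−β) ≥ (36−23)/(23−11) = 13/12.
With β = 3/5: need 1 − β^K ≥ 13/12·(1−3/5)/(3/5), i.e. β^K ≤ 0.2778.
Since (3/5)^2 = 0.3600 and (3/5)^3 = 0.2160, the smallest such K is 3.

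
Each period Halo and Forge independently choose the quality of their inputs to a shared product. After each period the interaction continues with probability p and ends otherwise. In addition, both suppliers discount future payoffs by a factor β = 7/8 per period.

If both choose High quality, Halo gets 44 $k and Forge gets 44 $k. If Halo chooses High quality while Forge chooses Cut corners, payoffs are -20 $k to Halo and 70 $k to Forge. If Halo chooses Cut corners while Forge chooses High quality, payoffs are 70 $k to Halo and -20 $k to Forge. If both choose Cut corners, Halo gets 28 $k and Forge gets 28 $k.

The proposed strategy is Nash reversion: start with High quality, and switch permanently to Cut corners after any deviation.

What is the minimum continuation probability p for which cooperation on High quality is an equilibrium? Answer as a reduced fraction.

104/147

Expected continuation weight on next period's payoff is β·p = 7/8·p, which plays the role of the discount factor.
Cooperation requires 7/8·p ≥ (70−44)/(70−28) = 13/21, hence p ≥ 104/147.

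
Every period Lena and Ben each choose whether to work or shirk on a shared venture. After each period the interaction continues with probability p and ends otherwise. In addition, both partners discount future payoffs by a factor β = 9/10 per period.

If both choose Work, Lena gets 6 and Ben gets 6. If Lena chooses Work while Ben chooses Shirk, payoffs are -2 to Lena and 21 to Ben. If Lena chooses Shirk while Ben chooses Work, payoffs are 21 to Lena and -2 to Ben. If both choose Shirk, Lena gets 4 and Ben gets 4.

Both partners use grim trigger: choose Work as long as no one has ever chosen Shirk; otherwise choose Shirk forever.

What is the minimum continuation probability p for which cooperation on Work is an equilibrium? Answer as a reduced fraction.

Expected continuation weight on next period's payoff is β·p = 9/10·p, which plays the role of the discount factor.
Cooperation requires 9/10·p ≥ (21−6)/(21−4) = 15/17, hence p ≥ 50/51.

50/51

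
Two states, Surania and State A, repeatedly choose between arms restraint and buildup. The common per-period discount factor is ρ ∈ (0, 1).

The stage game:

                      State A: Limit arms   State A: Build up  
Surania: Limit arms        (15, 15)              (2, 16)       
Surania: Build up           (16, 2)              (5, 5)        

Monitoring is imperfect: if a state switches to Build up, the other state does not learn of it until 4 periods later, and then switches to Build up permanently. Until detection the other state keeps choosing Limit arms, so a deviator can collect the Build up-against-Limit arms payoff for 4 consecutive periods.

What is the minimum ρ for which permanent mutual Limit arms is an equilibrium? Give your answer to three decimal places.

0.549

Deviating for the 4 undetected periods gains 16−15 = 1 per period over cooperation, then loses 15−5 = 10 per period forever once punishment starts.
Gain: 1(1 + ρ + … + ρ^3); loss: 10·ρ^4/(1−ρ).
No profitable deviation ⇔ 1(1−ρ^4) ≤ 10·ρ^4, i.e. ρ^4 ≥ 1/(1+10) = 1/11.
Hence ρ ≥ (1/11)^(1/4) ≈ 0.549.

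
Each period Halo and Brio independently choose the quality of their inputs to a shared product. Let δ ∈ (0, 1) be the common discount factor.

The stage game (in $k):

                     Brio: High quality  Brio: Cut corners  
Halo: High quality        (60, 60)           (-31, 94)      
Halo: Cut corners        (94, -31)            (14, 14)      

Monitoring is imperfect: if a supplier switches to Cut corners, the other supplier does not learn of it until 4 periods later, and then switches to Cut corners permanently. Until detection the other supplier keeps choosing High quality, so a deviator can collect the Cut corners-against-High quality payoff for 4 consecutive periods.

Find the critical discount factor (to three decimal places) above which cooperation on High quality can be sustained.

0.807

Deviating for the 4 undetected periods gains 94−60 = 34 per period over cooperation, then loses 60−14 = 46 per period forever once punishment starts.
Gain: 34(1 + δ + … + δ^3); loss: 46·δ^4/(1−δ).
No profitable deviation ⇔ 34(1−δ^4) ≤ 46·δ^4, i.e. δ^4 ≥ 34/(34+46) = 17/40.
Hence δ ≥ (17/40)^(1/4) ≈ 0.807.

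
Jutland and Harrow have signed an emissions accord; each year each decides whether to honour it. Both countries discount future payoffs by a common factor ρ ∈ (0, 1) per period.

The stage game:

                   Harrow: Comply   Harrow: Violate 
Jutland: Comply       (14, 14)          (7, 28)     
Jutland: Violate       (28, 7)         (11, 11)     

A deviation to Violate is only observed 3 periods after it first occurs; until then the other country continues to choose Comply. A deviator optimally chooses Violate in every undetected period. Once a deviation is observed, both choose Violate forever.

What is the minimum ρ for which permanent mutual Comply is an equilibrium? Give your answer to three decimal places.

0.937

Deviating for the 3 undetected periods gains 28−14 = 14 per period over cooperation, then loses 14−11 = 3 per period forever once punishment starts.
Gain: 14(1 + ρ + … + ρ^2); loss: 3·ρ^3/(1−ρ).
No profitable deviation ⇔ 14(1−ρ^3) ≤ 3·ρ^3, i.e. ρ^3 ≥ 14/(14+3) = 14/17.
Hence ρ ≥ (14/17)^(1/3) ≈ 0.937.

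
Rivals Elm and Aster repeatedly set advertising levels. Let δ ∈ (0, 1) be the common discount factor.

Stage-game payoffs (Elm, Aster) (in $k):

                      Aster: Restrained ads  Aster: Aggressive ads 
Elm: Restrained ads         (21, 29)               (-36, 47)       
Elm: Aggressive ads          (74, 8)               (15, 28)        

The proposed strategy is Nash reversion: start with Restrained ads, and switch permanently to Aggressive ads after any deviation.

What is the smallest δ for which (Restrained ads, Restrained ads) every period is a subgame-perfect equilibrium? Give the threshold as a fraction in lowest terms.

18/19

Elm's threshold: (74−21)/(74−15) = 53/59.
Aster's threshold: (47−29)/(47−28) = 18/19.
53/59 < 18/19, so Aster binds and δ* = 18/19.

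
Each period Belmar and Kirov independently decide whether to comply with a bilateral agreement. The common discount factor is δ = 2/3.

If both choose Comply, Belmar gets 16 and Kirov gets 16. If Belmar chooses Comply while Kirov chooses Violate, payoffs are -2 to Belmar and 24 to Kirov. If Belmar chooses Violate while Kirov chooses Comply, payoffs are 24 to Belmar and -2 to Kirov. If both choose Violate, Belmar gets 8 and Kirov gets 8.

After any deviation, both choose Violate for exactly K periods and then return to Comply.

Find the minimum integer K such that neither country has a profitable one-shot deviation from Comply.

No profitable deviation requires (16−8)(δ+…+δ^K) ≥ 24−16, i.e. δ+…+δ^K ≥ 1 ≈ 1.0000.
With δ = 2/3, the partial sums are K=1: 0.6667, K=2: 1.1111.
K = 2 is the first length at which the sum reaches 1.0000.

2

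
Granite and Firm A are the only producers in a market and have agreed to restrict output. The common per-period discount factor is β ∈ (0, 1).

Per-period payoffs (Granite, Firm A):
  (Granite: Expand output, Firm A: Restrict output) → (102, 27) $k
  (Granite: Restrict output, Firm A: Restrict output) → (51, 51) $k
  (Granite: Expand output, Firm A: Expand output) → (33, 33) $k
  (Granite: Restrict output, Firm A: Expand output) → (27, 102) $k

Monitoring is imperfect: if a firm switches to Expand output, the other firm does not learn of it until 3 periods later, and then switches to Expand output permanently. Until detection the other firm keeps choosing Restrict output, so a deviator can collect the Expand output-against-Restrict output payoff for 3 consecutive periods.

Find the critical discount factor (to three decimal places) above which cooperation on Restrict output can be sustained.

The best deviation is to choose Expand output for all 3 undetected periods, earning 102 each, then 33 forever once detected.
Deviation value: 102(1−β^3)/(1−β) + 33β^3/(1−β); cooperation value: 51/(1−β).
IC: 51 ≥ 102(1−β^3) + 33β^3 = 102 − 69β^3.
So β^3 ≥ 51/69 = 17/23, giving β ≥ (17/23)^(1/3) ≈ 0.904.

0.904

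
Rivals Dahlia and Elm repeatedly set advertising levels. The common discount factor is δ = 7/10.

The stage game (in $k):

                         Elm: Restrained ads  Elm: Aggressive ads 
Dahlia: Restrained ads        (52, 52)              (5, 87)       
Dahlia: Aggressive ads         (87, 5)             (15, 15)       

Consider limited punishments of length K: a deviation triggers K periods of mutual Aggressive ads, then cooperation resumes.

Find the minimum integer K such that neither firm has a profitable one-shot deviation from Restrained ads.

Need Σ_{k=1}^{K} δ^k ≥ (87−52)/(52−15) = 0.9459 at δ = 7/10.
At K = 1 the sum is 0.7000 < 0.9459; at K = 2 it is 1.1900 ≥ 0.9459.
So the minimum punishment length is K = 2.

2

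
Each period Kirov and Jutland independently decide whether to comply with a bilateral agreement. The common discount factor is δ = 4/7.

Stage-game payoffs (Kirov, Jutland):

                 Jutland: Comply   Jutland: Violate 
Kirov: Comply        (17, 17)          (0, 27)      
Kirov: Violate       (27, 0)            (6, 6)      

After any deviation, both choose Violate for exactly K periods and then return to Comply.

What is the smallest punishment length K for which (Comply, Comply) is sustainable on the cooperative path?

IC: δ(1−δ^K)/(1−δ) ≥ (27−17)/(17−6) = 10/11.
With δ = 4/7: need 1 − δ^K ≥ 10/11·(1−4/7)/(4/7), i.e. δ^K ≤ 0.3182.
Since (4/7)^2 = 0.3265 and (4/7)^3 = 0.1866, the smallest such K is 3.

3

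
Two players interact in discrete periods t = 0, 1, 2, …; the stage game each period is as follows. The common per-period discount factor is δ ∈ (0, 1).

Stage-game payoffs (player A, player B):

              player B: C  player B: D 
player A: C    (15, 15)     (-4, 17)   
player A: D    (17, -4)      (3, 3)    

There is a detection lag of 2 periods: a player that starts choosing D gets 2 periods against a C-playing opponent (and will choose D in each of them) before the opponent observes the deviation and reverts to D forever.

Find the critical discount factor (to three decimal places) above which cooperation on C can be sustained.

A deviator earns 17 for 2 periods, then 3 forever; cooperating earns 15 forever. Multiplying the IC by (1−δ):
15 ≥ 17(1−δ^2) + 3δ^2, so 14·δ^2 ≥ 2 and δ^2 ≥ 1/7.
δ ≥ (1/7)^(1/2) ≈ 0.378.

0.378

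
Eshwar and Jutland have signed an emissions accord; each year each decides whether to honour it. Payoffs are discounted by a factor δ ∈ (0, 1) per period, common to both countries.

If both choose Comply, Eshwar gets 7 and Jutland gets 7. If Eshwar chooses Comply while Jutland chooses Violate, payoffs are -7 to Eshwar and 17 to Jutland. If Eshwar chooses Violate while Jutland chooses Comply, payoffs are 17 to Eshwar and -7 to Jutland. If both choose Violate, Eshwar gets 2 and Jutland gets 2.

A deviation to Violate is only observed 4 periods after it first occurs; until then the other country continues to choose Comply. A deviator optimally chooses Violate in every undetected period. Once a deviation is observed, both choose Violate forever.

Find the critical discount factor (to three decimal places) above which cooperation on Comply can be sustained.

0.904

A deviator earns 17 for 4 periods, then 2 forever; cooperating earns 7 forever. Multiplying the IC by (1−δ):
7 ≥ 17(1−δ^4) + 2δ^4, so 15·δ^4 ≥ 10 and δ^4 ≥ 2/3.
δ ≥ (2/3)^(1/4) ≈ 0.904.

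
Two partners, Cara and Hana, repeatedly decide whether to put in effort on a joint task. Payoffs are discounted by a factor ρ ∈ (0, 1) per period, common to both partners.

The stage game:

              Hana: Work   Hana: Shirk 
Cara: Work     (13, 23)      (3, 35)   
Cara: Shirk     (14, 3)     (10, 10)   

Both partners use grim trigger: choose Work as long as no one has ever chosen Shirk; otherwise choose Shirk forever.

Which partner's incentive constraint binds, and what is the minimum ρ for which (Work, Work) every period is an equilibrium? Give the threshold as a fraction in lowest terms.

Hana; ρ ≥ 12/25

For Cara: deviation gain 14−13 = 1, per-period punishment loss 13−10 = 3. IC gives ρ ≥ 1/4.
For Hana: gain 12, loss 13 per period, so ρ ≥ 12/25.
The tighter constraint is Hana's, so cooperation needs ρ ≥ 12/25.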